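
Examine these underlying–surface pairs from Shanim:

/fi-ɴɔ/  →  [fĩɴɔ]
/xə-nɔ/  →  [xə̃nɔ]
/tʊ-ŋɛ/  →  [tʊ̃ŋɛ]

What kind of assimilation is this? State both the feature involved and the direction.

The vowel /i/ surfaces as nasalised [ĩ] next to the following nasal /ɴ/ — it has acquired the [+nasal] feature of its neighbour.
The other forms show the same pattern: /ə/ → [ə̃] before /n/; /ʊ/ → [ʊ̃] before /ŋ/ — each time a vowel is nasalised next to a following nasal.
Because the conditioning nasal is to the right of the vowel that changes, the process is regressive (anticipatory).

regressive nasality assimilation (vowel nasalisation)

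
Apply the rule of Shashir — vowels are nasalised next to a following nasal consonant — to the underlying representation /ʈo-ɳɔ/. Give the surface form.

The vowel /o/ is adjacent to the following nasal /ɳ/, so it acquires [+nasal] and surfaces as [õ].

[ʈõɳɔ]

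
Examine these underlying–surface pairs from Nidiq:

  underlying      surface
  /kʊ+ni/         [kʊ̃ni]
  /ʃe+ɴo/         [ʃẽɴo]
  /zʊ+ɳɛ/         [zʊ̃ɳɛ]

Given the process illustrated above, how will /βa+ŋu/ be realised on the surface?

The data show regressive nasality assimilation (vowel nasalisation): /ʊ/ → [ʊ̃] before /n/; /e/ → [ẽ] before /ɴ/; /ʊ/ → [ʊ̃] before /ɳ/ — a vowel is nasalised by an immediately following nasal consonant.
The vowel /a/ is adjacent to the following nasal /ŋ/, so it acquires [+nasal] and surfaces as [ã].

[βãŋu]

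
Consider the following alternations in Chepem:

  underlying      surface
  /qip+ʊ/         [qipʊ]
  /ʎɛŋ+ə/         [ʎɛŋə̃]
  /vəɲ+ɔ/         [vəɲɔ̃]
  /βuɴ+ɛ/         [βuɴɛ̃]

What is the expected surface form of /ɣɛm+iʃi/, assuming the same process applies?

[ɣɛmĩʃi]

The data show progressive nasality assimilation (vowel nasalisation): /ə/ → [ə̃] after /ŋ/; /ɔ/ → [ɔ̃] after /ɲ/; /ɛ/ → [ɛ̃] after /ɴ/ — a vowel is nasalised by an immediately preceding nasal consonant.
No change occurs in [qipʊ] because the vowel at the boundary is adjacent to an oral consonant, not a nasal (/ʊ/ next to /p/).
/i/ sits next to the nasal /m/ and is therefore nasalised to [ĩ].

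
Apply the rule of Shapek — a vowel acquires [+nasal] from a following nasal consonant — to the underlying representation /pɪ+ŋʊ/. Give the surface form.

The vowel /ɪ/ is adjacent to the following nasal /ŋ/, so it acquires [+nasal] and surfaces as [ɪ̃].

[pɪ̃ŋʊ]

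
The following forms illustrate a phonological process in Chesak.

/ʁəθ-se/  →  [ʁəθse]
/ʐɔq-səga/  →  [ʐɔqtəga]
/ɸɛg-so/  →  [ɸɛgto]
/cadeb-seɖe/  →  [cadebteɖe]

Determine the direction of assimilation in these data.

Comparing underlying and surface forms, /s/ → [t] is the alternation; the neighbouring /q/ is constant.
/s/ is a fricative while /q/ is a stop; the output [t] is a stop, matching the trigger — so the feature that spreads is manner.
The same holds elsewhere in the data: /s/ → [t] after /g/ (fricative → stop, matching a stop); /s/ → [t] after /b/ (fricative → stop, matching a stop) — only manner changes, and always toward the preceding segment.
Nothing changes in [ʁəθse]: there the adjacent consonants already agree in manner (/s/ and /θ/ are both fricatives), so this form is consistent with the same rule.
Since the segment that changes follows the conditioning segment, the assimilation is progressive.

progressive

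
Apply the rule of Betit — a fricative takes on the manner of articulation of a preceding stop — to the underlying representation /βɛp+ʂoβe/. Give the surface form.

[βɛpʈoβe]

The rule targets /ʂ/ (voiceless retroflex fricative), which sits after the trigger /p/ (stop).
Changing only its manner to stop gives [ʈ] — the voiceless retroflex stop.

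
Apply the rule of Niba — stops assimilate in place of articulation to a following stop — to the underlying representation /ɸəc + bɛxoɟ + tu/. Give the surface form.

The rule targets /c/ (voiceless palatal stop), which sits before the trigger /b/ (bilabial).
The voiceless bilabial stop is [p], so /c/ → [p].
The same rule applies at the second boundary: /ɟ/ → [d] next to /t/.

[ɸəpbɛxodtu]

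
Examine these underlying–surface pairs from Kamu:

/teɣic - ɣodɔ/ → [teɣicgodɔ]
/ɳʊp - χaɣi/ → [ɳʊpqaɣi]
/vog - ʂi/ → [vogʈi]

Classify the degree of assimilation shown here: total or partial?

The segment that alternates is /ɣ/, which surfaces as [g] when adjacent to /c/.
The change fricative → stop matches the manner of the preceding /c/, identifying this as manner assimilation.
Place and voice are unchanged, so the assimilation is partial, not total.
The other alternating forms pattern the same way: /χ/ → [q] after /p/ (fricative → stop, matching a stop); /ʂ/ → [ʈ] after /g/ (fricative → stop, matching a stop) — only manner changes, and always toward the preceding segment.

partial assimilation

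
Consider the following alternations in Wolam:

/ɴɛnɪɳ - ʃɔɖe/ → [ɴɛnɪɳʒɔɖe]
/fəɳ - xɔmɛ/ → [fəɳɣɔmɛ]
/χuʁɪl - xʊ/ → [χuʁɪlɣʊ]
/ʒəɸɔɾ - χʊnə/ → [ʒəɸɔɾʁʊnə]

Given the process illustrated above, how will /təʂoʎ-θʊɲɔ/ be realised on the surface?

[təʂoʎðʊɲɔ]

The data show progressive voicing assimilation: /ʃ/ → [ʒ] after /ɳ/; /x/ → [ɣ] after /ɳ/; /x/ → [ɣ] after /l/; /χ/ → [ʁ] after /ɾ/. In each pair only voicing changes, matching the preceding consonant, while place and manner stay constant.
/θ/ is a voiceless dental fricative. The preceding trigger /ʎ/ is voiced, so /θ/ must become voiced as well.
A voiced dental fricative is [ð], so the surface segment is [ð].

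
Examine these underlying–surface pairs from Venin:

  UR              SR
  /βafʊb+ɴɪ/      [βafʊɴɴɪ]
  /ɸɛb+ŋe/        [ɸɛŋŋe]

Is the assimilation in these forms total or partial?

total assimilation

The segment that alternates is /b/, which surfaces as [ɴ] when adjacent to /ɴ/.
The output [ɴ] is identical to the trigger /ɴ/ — every feature (place, manner, voicing) has been copied — so this is total assimilation.
The other form behaves the same way: /b/ → [ŋ] before /ŋ/ — in each case the output is a copy of the following consonant.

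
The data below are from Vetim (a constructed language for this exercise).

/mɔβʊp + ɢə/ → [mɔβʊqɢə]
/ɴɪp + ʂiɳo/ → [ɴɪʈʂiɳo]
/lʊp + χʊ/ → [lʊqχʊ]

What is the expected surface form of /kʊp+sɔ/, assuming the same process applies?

The data show regressive place assimilation: /p/ → [q] before /ɢ/; /p/ → [ʈ] before /ʂ/; /p/ → [q] before /χ/. In each pair only place changes, matching the following consonant, while manner and voice stay constant.
/p/ is a voiceless bilabial stop. The following trigger /s/ is alveolar, so /p/ must become alveolar as well.
Changing only its place to alveolar gives [t] — the voiceless alveolar stop.

[kʊtsɔ]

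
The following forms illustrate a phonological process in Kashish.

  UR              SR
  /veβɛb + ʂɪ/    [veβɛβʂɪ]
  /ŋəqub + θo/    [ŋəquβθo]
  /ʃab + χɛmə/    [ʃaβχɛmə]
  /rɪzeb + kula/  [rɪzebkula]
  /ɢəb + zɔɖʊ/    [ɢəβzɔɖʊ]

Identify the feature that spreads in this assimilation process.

manner

Underlying /b/ is realised as [β] next to /ʂ/; /ʂ/ itself does not change.
/b/ is a stop while /ʂ/ is a fricative; the output [β] is a fricative, matching the trigger — so the feature that spreads is manner.
The same holds elsewhere in the data: /b/ → [β] before /θ/ (stop → fricative, matching a fricative); /b/ → [β] before /χ/ (stop → fricative, matching a fricative); /b/ → [β] before /z/ (stop → fricative, matching a fricative) — only manner changes, and always toward the following segment.
Nothing changes in [rɪzebkula]: there the adjacent consonants already agree in manner (/b/ and /k/ are both stops), so this form is consistent with the same rule.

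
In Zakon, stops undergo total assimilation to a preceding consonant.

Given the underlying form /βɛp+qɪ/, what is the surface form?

[βɛppɪ]

/q/ is the segment targeted by the rule; it sits immediately after /p/, so it assimilates completely and surfaces as [p].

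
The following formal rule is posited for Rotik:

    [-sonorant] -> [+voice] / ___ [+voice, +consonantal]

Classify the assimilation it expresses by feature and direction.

The structural change is [+voice], and the conditioning segment [+voice, +consonantal] (a voiced consonant) is itself voiced, so the target comes to share the voicing of its neighbour — voicing assimilation.
Since the environment is written after the underscore, the trigger follows the target; the direction is regressive.

regressive voicing assimilation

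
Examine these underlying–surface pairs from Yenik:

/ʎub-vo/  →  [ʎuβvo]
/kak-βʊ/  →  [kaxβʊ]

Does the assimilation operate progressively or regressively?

regressive

Comparing underlying and surface forms, /b/ → [β] is the alternation; the neighbouring /v/ is constant.
The change stop → fricative matches the manner of the following /v/, identifying this as manner assimilation.
The other alternating form patterns the same way: /k/ → [x] before /β/ (stop → fricative, matching a fricative) — only manner changes, and always toward the following segment.
The trigger is the following segment, so the direction is regressive (anticipatory).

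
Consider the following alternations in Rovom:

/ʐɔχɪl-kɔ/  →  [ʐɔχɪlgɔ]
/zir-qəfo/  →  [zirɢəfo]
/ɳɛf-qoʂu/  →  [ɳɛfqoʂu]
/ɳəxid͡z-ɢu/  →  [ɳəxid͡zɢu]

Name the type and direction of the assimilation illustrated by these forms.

The segment that alternates is /k/, which surfaces as [g] when adjacent to /l/.
The change voiceless → voiced matches the voicing of the preceding /l/, identifying this as voicing assimilation.
Place and manner are unchanged, so the assimilation is partial, not total.
Checking the remaining alternation: /q/ → [ɢ] after /r/ (voiceless → voiced, matching voiced) — only voicing changes, and always toward the preceding segment.
Nothing changes in [ɳɛfqoʂu], [ɳəxid͡zɢu]: there the adjacent consonants already agree in voicing (/q/ and /f/ are both voiceless; /ɢ/ and /d͡z/ are both voiced), so these forms are consistent with the same rule.
The trigger is the preceding segment, so the direction is progressive (perseverative).

progressive voicing assimilation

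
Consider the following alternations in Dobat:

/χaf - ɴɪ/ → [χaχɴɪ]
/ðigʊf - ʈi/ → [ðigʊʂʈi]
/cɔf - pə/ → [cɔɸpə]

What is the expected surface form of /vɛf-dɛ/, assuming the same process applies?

[vɛsdɛ]

The data show regressive place assimilation: /f/ → [χ] before /ɴ/; /f/ → [ʂ] before /ʈ/; /f/ → [ɸ] before /p/. In each pair only place changes, matching the following consonant, while manner and voice stay constant.
The rule targets /f/ (voiceless labiodental fricative), which sits before the trigger /d/ (alveolar).
Changing only its place to alveolar gives [s] — the voiceless alveolar fricative.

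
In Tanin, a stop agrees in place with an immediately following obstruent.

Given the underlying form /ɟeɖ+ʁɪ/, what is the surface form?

[ɟeɢʁɪ]

The rule targets /ɖ/ (voiced retroflex stop), which sits before the trigger /ʁ/ (uvular).
Changing only its place to uvular gives [ɢ] — the voiced uvular stop.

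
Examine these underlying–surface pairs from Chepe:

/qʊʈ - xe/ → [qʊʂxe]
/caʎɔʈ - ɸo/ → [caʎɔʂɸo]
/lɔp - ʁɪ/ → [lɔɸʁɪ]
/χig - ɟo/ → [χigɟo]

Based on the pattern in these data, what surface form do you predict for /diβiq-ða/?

[diβiχða]

The data show regressive manner assimilation: /ʈ/ → [ʂ] before /x/; /ʈ/ → [ʂ] before /ɸ/; /p/ → [ɸ] before /ʁ/. In each pair only manner changes, matching the following consonant, while place and voice stay constant.
No alternation appears in [χigɟo]: there the adjacent consonants already agree in manner (/g/ and /ɟ/ are both stops), so this form is consistent with the same rule.
The rule targets /q/ (voiceless uvular stop), which sits before the trigger /ð/ (fricative).
The voiceless uvular fricative is [χ], so /q/ → [χ].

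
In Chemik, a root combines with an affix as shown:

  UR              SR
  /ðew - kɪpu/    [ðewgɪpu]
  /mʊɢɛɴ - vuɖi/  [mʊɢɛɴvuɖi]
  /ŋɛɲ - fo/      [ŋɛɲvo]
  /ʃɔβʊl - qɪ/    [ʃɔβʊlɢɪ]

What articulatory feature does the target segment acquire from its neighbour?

voicing

The segment that alternates is /k/, which surfaces as [g] when adjacent to /w/.
The change voiceless → voiced matches the voicing of the preceding /w/, identifying this as voicing assimilation.
The same holds elsewhere in the data: /f/ → [v] after /ɲ/ (voiceless → voiced, matching voiced); /q/ → [ɢ] after /l/ (voiceless → voiced, matching voiced) — only voicing changes, and always toward the preceding segment.
No alternation appears in [mʊɢɛɴvuɖi]: there the adjacent consonants already agree in voicing (/v/ and /ɴ/ are both voiced), so this form is consistent with the same rule.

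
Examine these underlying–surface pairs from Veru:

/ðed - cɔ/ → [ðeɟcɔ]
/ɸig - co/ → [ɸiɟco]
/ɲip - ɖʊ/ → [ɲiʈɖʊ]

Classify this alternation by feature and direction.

regressive place assimilation

Underlying /d/ is realised as [ɟ] next to /c/; /c/ itself does not change.
The change alveolar → palatal matches the place of the following /c/, identifying this as place assimilation.
Manner and voice are unchanged, so the assimilation is partial, not total.
The other alternating forms pattern the same way: /g/ → [ɟ] before /c/ (velar → palatal, matching palatal); /p/ → [ʈ] before /ɖ/ (bilabial → retroflex, matching retroflex) — only place changes, and always toward the following segment.
The trigger is the following segment, so the direction is regressive (anticipatory).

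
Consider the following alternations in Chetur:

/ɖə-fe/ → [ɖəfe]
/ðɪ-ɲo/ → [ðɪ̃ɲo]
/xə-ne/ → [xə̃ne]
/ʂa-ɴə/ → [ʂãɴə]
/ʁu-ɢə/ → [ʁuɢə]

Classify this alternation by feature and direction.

regressive nasality assimilation (vowel nasalisation)

The vowel /ɪ/ surfaces as nasalised [ɪ̃] next to the following nasal /ɲ/ — it has acquired the [+nasal] feature of its neighbour.
Likewise in the remaining data: /ə/ → [ə̃] before /n/; /a/ → [ã] before /ɴ/ — each time a vowel is nasalised next to a following nasal.
No change occurs in [ɖəfe], [ʁuɢə] because the vowel at the boundary is adjacent to an oral consonant, not a nasal (/ə/ next to /f/; /u/ next to /ɢ/).
Because the conditioning nasal is to the right of the vowel that changes, the process is regressive (anticipatory).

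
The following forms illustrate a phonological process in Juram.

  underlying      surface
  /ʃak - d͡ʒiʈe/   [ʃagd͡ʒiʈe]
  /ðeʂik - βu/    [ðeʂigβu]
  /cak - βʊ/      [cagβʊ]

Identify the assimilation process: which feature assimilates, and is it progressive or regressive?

regressive voicing assimilation

Comparing underlying and surface forms, /k/ → [g] is the alternation; the neighbouring /d͡ʒ/ is constant.
The change voiceless → voiced matches the voicing of the following /d͡ʒ/, identifying this as voicing assimilation.
Place and manner are unchanged, so the assimilation is partial, not total.
The same holds elsewhere in the data: /k/ → [g] before /β/ (voiceless → voiced, matching voiced) — only voicing changes, and always toward the following segment.
The trigger is the following segment, so the direction is regressive (anticipatory).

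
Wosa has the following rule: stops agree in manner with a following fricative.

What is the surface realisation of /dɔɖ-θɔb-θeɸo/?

/ɖ/ is a voiced retroflex stop. The following trigger /θ/ is a fricative, so /ɖ/ must become a fricative as well.
The voiced retroflex fricative is [ʐ], so /ɖ/ → [ʐ].
At the second juncture, /b/ likewise becomes [β] adjacent to /θ/.

[dɔʐθɔβθeɸo]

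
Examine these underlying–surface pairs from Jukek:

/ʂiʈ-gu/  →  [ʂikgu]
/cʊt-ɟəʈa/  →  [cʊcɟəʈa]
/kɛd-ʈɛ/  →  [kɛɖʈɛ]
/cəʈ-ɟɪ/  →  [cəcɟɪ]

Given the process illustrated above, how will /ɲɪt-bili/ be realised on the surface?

The data show regressive place assimilation: /ʈ/ → [k] before /g/; /t/ → [c] before /ɟ/; /d/ → [ɖ] before /ʈ/; /ʈ/ → [c] before /ɟ/. In each pair only place changes, matching the following consonant, while manner and voice stay constant.
/t/ is a voiceless alveolar stop. The following trigger /b/ is bilabial, so /t/ must become bilabial as well.
A voiceless bilabial stop is [p], so the surface segment is [p].

[ɲɪpbili]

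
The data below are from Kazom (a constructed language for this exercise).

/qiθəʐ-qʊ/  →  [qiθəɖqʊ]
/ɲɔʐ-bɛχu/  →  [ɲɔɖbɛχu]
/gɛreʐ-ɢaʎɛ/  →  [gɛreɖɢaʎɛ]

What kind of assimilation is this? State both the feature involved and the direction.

regressive manner assimilation

Comparing underlying and surface forms, /ʐ/ → [ɖ] is the alternation; the neighbouring /q/ is constant.
The change fricative → stop matches the manner of the following /q/, identifying this as manner assimilation.
Place and voice are unchanged, so the assimilation is partial, not total.
The other alternating forms pattern the same way: /ʐ/ → [ɖ] before /b/ (fricative → stop, matching a stop); /ʐ/ → [ɖ] before /ɢ/ (fricative → stop, matching a stop) — only manner changes, and always toward the following segment.
Since the segment that changes precedes the conditioning segment, the assimilation is regressive.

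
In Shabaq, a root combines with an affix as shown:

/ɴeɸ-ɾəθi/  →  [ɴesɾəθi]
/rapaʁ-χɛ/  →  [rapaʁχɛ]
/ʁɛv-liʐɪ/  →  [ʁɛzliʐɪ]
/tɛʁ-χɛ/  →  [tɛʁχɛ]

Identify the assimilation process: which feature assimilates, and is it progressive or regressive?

Comparing underlying and surface forms, /ɸ/ → [s] is the alternation; the neighbouring /ɾ/ is constant.
The change bilabial → alveolar matches the place of the following /ɾ/, identifying this as place assimilation.
Manner and voice are unchanged, so the assimilation is partial, not total.
The same holds elsewhere in the data: /v/ → [z] before /l/ (labiodental → alveolar, matching alveolar) — only place changes, and always toward the following segment.
Nothing changes in [rapaʁχɛ], [tɛʁχɛ]: there the adjacent consonants already agree in place (/ʁ/ and /χ/ are both uvular; /ʁ/ and /χ/ are both uvular), so these forms are consistent with the same rule.
The trigger is the following segment, so the direction is regressive (anticipatory).

regressive place assimilation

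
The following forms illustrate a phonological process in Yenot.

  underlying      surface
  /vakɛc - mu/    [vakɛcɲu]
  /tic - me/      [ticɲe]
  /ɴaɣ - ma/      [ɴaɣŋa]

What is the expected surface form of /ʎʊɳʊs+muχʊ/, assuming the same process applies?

The data show progressive place assimilation: /m/ → [ɲ] after /c/; /m/ → [ŋ] after /ɣ/. In each pair only place changes, matching the preceding consonant, while manner and voice stay constant.
/m/ is a voiced bilabial nasal. The preceding trigger /s/ is alveolar, so /m/ must become alveolar as well.
A voiced alveolar nasal is [n], so the surface segment is [n].

[ʎʊɳʊsnuχʊ]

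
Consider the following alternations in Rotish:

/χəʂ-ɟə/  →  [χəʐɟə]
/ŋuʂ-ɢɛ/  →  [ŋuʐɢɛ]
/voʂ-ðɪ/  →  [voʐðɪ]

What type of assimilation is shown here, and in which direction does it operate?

regressive voicing assimilation

The segment that alternates is /ʂ/, which surfaces as [ʐ] when adjacent to /ɟ/.
/ʂ/ is voiceless while /ɟ/ is voiced; the output [ʐ] is voiced, matching the trigger — so the feature that spreads is voicing.
Place and manner are unchanged, so the assimilation is partial, not total.
The other alternating forms pattern the same way: /ʂ/ → [ʐ] before /ɢ/ (voiceless → voiced, matching voiced); /ʂ/ → [ʐ] before /ð/ (voiceless → voiced, matching voiced) — only voicing changes, and always toward the following segment.
The trigger is the following segment, so the direction is regressive (anticipatory).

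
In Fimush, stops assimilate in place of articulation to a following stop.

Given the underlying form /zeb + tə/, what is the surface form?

The rule targets /b/ (voiced bilabial stop), which sits before the trigger /t/ (alveolar).
The voiced alveolar stop is [d], so /b/ → [d].

[zedtə]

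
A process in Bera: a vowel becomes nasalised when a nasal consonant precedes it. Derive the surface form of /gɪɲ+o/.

[gɪɲõ]

The vowel /o/ is adjacent to the preceding nasal /ɲ/, so it acquires [+nasal] and surfaces as [õ].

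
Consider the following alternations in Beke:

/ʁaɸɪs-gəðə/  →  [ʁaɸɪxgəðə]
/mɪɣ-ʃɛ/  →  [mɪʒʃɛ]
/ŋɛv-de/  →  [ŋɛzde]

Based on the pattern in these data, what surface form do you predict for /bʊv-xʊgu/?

[bʊɣxʊgu]

The data show regressive place assimilation: /s/ → [x] before /g/; /ɣ/ → [ʒ] before /ʃ/; /v/ → [z] before /d/. In each pair only place changes, matching the following consonant, while manner and voice stay constant.
/v/ is a voiced labiodental fricative. The following trigger /x/ is velar, so /v/ must become velar as well.
Changing only its place to velar gives [ɣ] — the voiced velar fricative.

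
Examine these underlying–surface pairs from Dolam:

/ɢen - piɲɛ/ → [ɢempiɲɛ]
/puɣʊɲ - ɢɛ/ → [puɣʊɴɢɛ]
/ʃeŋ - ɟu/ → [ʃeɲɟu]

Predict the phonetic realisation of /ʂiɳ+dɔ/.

[ʂindɔ]

The data show regressive place assimilation: /n/ → [m] before /p/; /ɲ/ → [ɴ] before /ɢ/; /ŋ/ → [ɲ] before /ɟ/. In each pair only place changes, matching the following consonant, while manner and voice stay constant.
The rule targets /ɳ/ (voiced retroflex nasal), which sits before the trigger /d/ (alveolar).
A voiced alveolar nasal is [n], so the surface segment is [n].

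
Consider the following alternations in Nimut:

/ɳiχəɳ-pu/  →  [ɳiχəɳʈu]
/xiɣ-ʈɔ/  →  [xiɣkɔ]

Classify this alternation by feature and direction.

Underlying /p/ is realised as [ʈ] next to /ɳ/; /ɳ/ itself does not change.
/p/ is bilabial while /ɳ/ is retroflex; the output [ʈ] is retroflex, matching the trigger — so the feature that spreads is place.
Manner and voice are unchanged, so the assimilation is partial, not total.
The same holds elsewhere in the data: /ʈ/ → [k] after /ɣ/ (retroflex → velar, matching velar) — only place changes, and always toward the preceding segment.
The trigger is the preceding segment, so the direction is progressive (perseverative).

progressive place assimilation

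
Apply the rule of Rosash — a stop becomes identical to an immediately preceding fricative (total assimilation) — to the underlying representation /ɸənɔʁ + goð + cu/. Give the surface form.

/g/ is the segment targeted by the rule; it sits immediately after /ʁ/, so it assimilates completely and surfaces as [ʁ].
The same rule applies at the second boundary: /c/ → [ð] next to /ð/.

[ɸənɔʁʁoððu]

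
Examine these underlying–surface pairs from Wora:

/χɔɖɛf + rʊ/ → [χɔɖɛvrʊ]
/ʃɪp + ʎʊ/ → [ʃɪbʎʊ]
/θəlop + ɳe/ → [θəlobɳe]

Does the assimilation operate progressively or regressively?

regressive

Underlying /f/ is realised as [v] next to /r/; /r/ itself does not change.
The change voiceless → voiced matches the voicing of the following /r/, identifying this as voicing assimilation.
The other alternating forms pattern the same way: /p/ → [b] before /ʎ/ (voiceless → voiced, matching voiced); /p/ → [b] before /ɳ/ (voiceless → voiced, matching voiced) — only voicing changes, and always toward the following segment.
Since the segment that changes precedes the conditioning segment, the assimilation is regressive.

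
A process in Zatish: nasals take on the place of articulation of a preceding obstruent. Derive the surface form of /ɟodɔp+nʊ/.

[ɟodɔpmʊ]

The rule targets /n/ (voiced alveolar nasal), which sits after the trigger /p/ (bilabial).
Changing only its place to bilabial gives [m] — the voiced bilabial nasal.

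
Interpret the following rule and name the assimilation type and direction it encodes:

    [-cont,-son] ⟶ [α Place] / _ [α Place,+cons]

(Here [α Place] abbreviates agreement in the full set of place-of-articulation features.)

regressive place assimilation

The rule copies the place features (abbreviated [Place]) from the environment onto the target, so the assimilating feature is place.
Since the environment is written after the underscore, the trigger follows the target; the direction is regressive.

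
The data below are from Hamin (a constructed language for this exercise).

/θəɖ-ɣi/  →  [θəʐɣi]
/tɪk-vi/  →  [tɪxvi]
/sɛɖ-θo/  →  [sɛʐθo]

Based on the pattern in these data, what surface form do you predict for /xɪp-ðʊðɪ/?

[xɪɸðʊðɪ]

The data show regressive manner assimilation: /ɖ/ → [ʐ] before /ɣ/; /k/ → [x] before /v/; /ɖ/ → [ʐ] before /θ/. In each pair only manner changes, matching the following consonant, while place and voice stay constant.
The rule targets /p/ (voiceless bilabial stop), which sits before the trigger /ð/ (fricative).
A voiceless bilabial fricative is [ɸ], so the surface segment is [ɸ].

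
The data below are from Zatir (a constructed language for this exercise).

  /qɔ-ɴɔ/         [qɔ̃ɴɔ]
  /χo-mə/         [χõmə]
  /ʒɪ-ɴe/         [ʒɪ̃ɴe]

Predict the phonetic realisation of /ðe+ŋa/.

[ðẽŋa]

The data show regressive nasality assimilation (vowel nasalisation): /ɔ/ → [ɔ̃] before /ɴ/; /o/ → [õ] before /m/; /ɪ/ → [ɪ̃] before /ɴ/ — a vowel is nasalised by an immediately following nasal consonant.
The vowel /e/ is adjacent to the following nasal /ŋ/, so it acquires [+nasal] and surfaces as [ẽ].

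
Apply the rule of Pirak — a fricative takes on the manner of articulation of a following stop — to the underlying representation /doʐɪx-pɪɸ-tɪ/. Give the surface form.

[doʐɪkpɪptɪ]

The rule targets /x/ (voiceless velar fricative), which sits before the trigger /p/ (stop).
Changing only its manner to stop gives [k] — the voiceless velar stop.
The same rule applies at the second boundary: /ɸ/ → [p] next to /t/.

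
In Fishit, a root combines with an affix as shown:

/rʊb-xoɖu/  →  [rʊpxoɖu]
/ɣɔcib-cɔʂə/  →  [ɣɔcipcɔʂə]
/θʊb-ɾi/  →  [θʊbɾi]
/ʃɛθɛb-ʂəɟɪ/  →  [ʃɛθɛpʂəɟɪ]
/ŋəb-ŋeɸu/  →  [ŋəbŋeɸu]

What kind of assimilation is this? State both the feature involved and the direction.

regressive voicing assimilation

The segment that alternates is /b/, which surfaces as [p] when adjacent to /x/.
The change voiced → voiceless matches the voicing of the following /x/, identifying this as voicing assimilation.
Place and manner are unchanged, so the assimilation is partial, not total.
Checking the remaining alternations: /b/ → [p] before /c/ (voiced → voiceless, matching voiceless); /b/ → [p] before /ʂ/ (voiced → voiceless, matching voiceless) — only voicing changes, and always toward the following segment.
Nothing changes in [θʊbɾi], [ŋəbŋeɸu]: there the adjacent consonants already agree in voicing (/b/ and /ɾ/ are both voiced; /b/ and /ŋ/ are both voiced), so these forms are consistent with the same rule.
The trigger is the following segment, so the direction is regressive (anticipatory).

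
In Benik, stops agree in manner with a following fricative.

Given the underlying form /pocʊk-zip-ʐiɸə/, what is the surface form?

/k/ is a voiceless velar stop. The following trigger /z/ is a fricative, so /k/ must become a fricative as well.
The voiceless velar fricative is [x], so /k/ → [x].
At the second juncture, /p/ likewise becomes [ɸ] adjacent to /ʐ/.

[pocʊxziɸʐiɸə]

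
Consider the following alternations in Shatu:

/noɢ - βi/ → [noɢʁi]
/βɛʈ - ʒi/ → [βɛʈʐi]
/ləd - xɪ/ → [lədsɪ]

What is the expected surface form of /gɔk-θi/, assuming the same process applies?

[gɔkxi]

The data show progressive place assimilation: /β/ → [ʁ] after /ɢ/; /ʒ/ → [ʐ] after /ʈ/; /x/ → [s] after /d/. In each pair only place changes, matching the preceding consonant, while manner and voice stay constant.
/θ/ is a voiceless dental fricative. The preceding trigger /k/ is velar, so /θ/ must become velar as well.
A voiceless velar fricative is [x], so the surface segment is [x].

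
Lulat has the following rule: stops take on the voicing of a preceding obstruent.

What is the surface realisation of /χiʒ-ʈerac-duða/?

[χiʒɖeractuða]

/ʈ/ is a voiceless retroflex stop. The preceding trigger /ʒ/ is voiced, so /ʈ/ must become voiced as well.
The voiced retroflex stop is [ɖ], so /ʈ/ → [ɖ].
The same rule applies at the second boundary: /d/ → [t] next to /c/.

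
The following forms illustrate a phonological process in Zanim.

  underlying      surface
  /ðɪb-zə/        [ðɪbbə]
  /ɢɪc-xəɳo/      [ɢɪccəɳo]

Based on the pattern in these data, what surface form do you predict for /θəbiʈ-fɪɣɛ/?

The data show progressive total assimilation (/z/ → [b] after /b/; /x/ → [c] after /c/): in every case the target segment becomes identical to its preceding neighbour, copying more than a single feature.
/f/ is the segment targeted by the rule; it sits immediately after /ʈ/, so it assimilates completely and surfaces as [ʈ].

[θəbiʈʈɪɣɛ]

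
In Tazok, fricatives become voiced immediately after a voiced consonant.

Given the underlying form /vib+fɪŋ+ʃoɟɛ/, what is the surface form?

[vibvɪŋʒoɟɛ]

/f/ is a voiceless labiodental fricative. The preceding trigger /b/ is voiced, so /f/ must become voiced as well.
A voiced labiodental fricative is [v], so the surface segment is [v].
At the second juncture, /ʃ/ likewise becomes [ʒ] adjacent to /ŋ/.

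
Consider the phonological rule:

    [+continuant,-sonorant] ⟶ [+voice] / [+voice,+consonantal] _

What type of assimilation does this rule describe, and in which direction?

The structural change is [+voice], and the conditioning segment [+voice,+consonantal] (a voiced consonant) is itself voiced, so the target comes to share the voicing of its neighbour — voicing assimilation.
The conditioning segment sits to the left of the focus bar, meaning the trigger precedes the segment that changes — progressive assimilation.

progressive voicing assimilation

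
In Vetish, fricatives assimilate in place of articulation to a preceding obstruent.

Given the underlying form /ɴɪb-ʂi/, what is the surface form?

The rule targets /ʂ/ (voiceless retroflex fricative), which sits after the trigger /b/ (bilabial).
Changing only its place to bilabial gives [ɸ] — the voiceless bilabial fricative.

[ɴɪbɸi]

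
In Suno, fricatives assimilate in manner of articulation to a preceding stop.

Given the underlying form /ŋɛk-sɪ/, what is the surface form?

[ŋɛktɪ]

The rule targets /s/ (voiceless alveolar fricative), which sits after the trigger /k/ (stop).
Changing only its manner to stop gives [t] — the voiceless alveolar stop.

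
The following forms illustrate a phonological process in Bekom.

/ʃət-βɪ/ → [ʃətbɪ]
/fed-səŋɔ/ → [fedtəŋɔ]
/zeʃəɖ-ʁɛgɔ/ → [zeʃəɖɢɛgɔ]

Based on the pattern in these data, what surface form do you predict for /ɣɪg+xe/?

The data show progressive manner assimilation: /β/ → [b] after /t/; /s/ → [t] after /d/; /ʁ/ → [ɢ] after /ɖ/. In each pair only manner changes, matching the preceding consonant, while place and voice stay constant.
/x/ is a voiceless velar fricative. The preceding trigger /g/ is a stop, so /x/ must become a stop as well.
A voiceless velar stop is [k], so the surface segment is [k].

[ɣɪgke]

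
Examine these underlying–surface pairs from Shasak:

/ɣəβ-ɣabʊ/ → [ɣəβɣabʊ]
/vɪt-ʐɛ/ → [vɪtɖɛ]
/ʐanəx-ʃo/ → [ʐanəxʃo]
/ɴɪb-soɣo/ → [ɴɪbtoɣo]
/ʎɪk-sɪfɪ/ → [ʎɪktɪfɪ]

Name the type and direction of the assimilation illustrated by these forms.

progressive manner assimilation

Comparing underlying and surface forms, /ʐ/ → [ɖ] is the alternation; the neighbouring /t/ is constant.
/ʐ/ is a fricative while /t/ is a stop; the output [ɖ] is a stop, matching the trigger — so the feature that spreads is manner.
Place and voice are unchanged, so the assimilation is partial, not total.
Checking the remaining alternations: /s/ → [t] after /b/ (fricative → stop, matching a stop); /s/ → [t] after /k/ (fricative → stop, matching a stop) — only manner changes, and always toward the preceding segment.
No alternation appears in [ɣəβɣabʊ], [ʐanəxʃo]: there the adjacent consonants already agree in manner (/ɣ/ and /β/ are both fricatives; /ʃ/ and /x/ are both fricatives), so these forms are consistent with the same rule.
Since the segment that changes follows the conditioning segment, the assimilation is progressive.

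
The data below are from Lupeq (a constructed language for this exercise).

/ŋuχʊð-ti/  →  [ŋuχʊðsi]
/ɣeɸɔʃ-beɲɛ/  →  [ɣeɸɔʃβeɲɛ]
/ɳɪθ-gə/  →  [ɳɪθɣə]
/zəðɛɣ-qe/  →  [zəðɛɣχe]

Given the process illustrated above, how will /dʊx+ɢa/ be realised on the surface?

The data show progressive manner assimilation: /t/ → [s] after /ð/; /b/ → [β] after /ʃ/; /g/ → [ɣ] after /θ/; /q/ → [χ] after /ɣ/. In each pair only manner changes, matching the preceding consonant, while place and voice stay constant.
/ɢ/ is a voiced uvular stop. The preceding trigger /x/ is a fricative, so /ɢ/ must become a fricative as well.
A voiced uvular fricative is [ʁ], so the surface segment is [ʁ].

[dʊxʁa]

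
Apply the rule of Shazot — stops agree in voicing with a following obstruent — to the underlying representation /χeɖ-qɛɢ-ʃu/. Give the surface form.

[χeʈqɛqʃu]

/ɖ/ is a voiced retroflex stop. The following trigger /q/ is voiceless, so /ɖ/ must become voiceless as well.
Changing only its voicing to voiceless gives [ʈ] — the voiceless retroflex stop.
At the second juncture, /ɢ/ likewise becomes [q] adjacent to /ʃ/.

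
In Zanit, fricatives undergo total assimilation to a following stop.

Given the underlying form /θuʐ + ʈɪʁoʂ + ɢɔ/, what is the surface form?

/ʐ/ is the segment targeted by the rule; it sits immediately before /ʈ/, so it assimilates completely and surfaces as [ʈ].
At the second juncture, /ʂ/ likewise becomes [ɢ] adjacent to /ɢ/.

[θuʈʈɪʁoɢɢɔ]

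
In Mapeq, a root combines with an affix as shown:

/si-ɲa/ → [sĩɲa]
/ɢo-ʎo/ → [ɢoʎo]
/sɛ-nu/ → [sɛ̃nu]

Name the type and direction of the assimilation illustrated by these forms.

regressive nasality assimilation (vowel nasalisation)

The vowel /i/ surfaces as nasalised [ĩ] next to the following nasal /ɲ/ — it has acquired the [+nasal] feature of its neighbour.
The other form shows the same pattern: /ɛ/ → [ɛ̃] before /n/ — each time a vowel is nasalised next to a following nasal.
No change occurs in [ɢoʎo] because the vowel at the boundary is adjacent to an oral consonant, not a nasal (/o/ next to /ʎ/).
Because the conditioning nasal is to the right of the vowel that changes, the process is regressive (anticipatory).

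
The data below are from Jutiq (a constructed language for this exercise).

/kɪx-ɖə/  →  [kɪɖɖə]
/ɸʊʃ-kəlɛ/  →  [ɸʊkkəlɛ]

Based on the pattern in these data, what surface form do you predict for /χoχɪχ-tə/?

The data show regressive total assimilation (/x/ → [ɖ] before /ɖ/; /ʃ/ → [k] before /k/): in every case the target segment becomes identical to its following neighbour, copying more than a single feature.
/χ/ is the segment targeted by the rule; it sits immediately before /t/, so it assimilates completely and surfaces as [t].

[χoχɪttə]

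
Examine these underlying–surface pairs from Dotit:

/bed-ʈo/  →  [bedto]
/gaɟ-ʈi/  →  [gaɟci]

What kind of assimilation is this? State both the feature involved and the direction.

progressive place assimilation

Comparing underlying and surface forms, /ʈ/ → [t] is the alternation; the neighbouring /d/ is constant.
/ʈ/ is retroflex while /d/ is alveolar; the output [t] is alveolar, matching the trigger — so the feature that spreads is place.
Manner and voice are unchanged, so the assimilation is partial, not total.
Checking the remaining alternation: /ʈ/ → [c] after /ɟ/ (retroflex → palatal, matching palatal) — only place changes, and always toward the preceding segment.
Since the segment that changes follows the conditioning segment, the assimilation is progressive.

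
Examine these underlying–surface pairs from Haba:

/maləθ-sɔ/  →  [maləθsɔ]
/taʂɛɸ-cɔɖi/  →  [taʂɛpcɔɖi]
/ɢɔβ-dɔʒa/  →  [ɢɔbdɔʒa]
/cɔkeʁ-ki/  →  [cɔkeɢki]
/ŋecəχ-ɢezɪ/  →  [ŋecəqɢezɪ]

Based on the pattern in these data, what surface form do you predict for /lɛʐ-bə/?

[lɛɖbə]

The data show regressive manner assimilation: /ɸ/ → [p] before /c/; /β/ → [b] before /d/; /ʁ/ → [ɢ] before /k/; /χ/ → [q] before /ɢ/. In each pair only manner changes, matching the following consonant, while place and voice stay constant.
Nothing changes in [maləθsɔ]: there the adjacent consonants already agree in manner (/θ/ and /s/ are both fricatives), so this form is consistent with the same rule.
The rule targets /ʐ/ (voiced retroflex fricative), which sits before the trigger /b/ (stop).
A voiced retroflex stop is [ɖ], so the surface segment is [ɖ].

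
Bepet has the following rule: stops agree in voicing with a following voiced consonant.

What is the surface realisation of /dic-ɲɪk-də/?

[diɟɲɪgdə]

/c/ is a voiceless palatal stop. The following trigger /ɲ/ is voiced, so /c/ must become voiced as well.
Changing only its voicing to voiced gives [ɟ] — the voiced palatal stop.
The same rule applies at the second boundary: /k/ → [g] next to /d/.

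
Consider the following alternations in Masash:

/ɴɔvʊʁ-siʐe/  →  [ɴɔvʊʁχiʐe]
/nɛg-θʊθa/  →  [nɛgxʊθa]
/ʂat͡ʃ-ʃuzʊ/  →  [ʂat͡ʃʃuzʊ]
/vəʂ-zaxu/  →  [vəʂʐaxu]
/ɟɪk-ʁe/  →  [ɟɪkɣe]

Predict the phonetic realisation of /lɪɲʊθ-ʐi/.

The data show progressive place assimilation: /s/ → [χ] after /ʁ/; /θ/ → [x] after /g/; /z/ → [ʐ] after /ʂ/; /ʁ/ → [ɣ] after /k/. In each pair only place changes, matching the preceding consonant, while manner and voice stay constant.
Nothing changes in [ʂat͡ʃʃuzʊ]: there the adjacent consonants already agree in place (/ʃ/ and /t͡ʃ/ are both postalveolar), so this form is consistent with the same rule.
The rule targets /ʐ/ (voiced retroflex fricative), which sits after the trigger /θ/ (dental).
The voiced dental fricative is [ð], so /ʐ/ → [ð].

[lɪɲʊθði]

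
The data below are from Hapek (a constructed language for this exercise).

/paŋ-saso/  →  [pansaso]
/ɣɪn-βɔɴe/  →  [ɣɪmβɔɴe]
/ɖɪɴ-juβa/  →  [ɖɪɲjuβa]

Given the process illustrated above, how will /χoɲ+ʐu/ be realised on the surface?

[χoɳʐu]

The data show regressive place assimilation: /ŋ/ → [n] before /s/; /n/ → [m] before /β/; /ɴ/ → [ɲ] before /j/. In each pair only place changes, matching the following consonant, while manner and voice stay constant.
The rule targets /ɲ/ (voiced palatal nasal), which sits before the trigger /ʐ/ (retroflex).
A voiced retroflex nasal is [ɳ], so the surface segment is [ɳ].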